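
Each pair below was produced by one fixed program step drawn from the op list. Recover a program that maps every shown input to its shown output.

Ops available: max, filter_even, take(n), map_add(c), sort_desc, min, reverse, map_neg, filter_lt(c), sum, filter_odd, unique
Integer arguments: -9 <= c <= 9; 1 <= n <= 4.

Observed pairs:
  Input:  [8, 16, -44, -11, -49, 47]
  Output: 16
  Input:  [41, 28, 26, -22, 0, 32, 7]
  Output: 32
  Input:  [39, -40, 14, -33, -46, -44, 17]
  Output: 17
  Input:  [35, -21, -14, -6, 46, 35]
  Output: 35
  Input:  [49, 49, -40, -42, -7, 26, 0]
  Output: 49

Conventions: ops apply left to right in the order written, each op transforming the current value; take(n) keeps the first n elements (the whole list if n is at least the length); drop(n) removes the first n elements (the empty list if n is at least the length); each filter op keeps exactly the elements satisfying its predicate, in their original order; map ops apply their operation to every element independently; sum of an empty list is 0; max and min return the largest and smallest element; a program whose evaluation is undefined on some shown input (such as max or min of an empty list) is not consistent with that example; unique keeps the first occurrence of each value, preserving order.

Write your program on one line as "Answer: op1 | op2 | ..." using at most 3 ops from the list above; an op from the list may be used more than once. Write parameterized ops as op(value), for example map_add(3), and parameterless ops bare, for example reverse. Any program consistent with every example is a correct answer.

sort_desc | take(2) | min

Check, running the answer program on each example:
  [8, 16, -44, -11, -49, 47] -> [47, 16, 8, -11, -44, -49] -> [47, 16] -> 16
  [41, 28, 26, -22, 0, 32, 7] -> [41, 32, 28, 26, 7, 0, -22] -> [41, 32] -> 32
  [39, -40, 14, -33, -46, -44, 17] -> [39, 17, 14, -33, -40, -44, -46] -> [39, 17] -> 17
  [35, -21, -14, -6, 46, 35] -> [46, 35, 35, -6, -14, -21] -> [46, 35] -> 35
  [49, 49, -40, -42, -7, 26, 0] -> [49, 49, 26, 0, -7, -40, -42] -> [49, 49] -> 49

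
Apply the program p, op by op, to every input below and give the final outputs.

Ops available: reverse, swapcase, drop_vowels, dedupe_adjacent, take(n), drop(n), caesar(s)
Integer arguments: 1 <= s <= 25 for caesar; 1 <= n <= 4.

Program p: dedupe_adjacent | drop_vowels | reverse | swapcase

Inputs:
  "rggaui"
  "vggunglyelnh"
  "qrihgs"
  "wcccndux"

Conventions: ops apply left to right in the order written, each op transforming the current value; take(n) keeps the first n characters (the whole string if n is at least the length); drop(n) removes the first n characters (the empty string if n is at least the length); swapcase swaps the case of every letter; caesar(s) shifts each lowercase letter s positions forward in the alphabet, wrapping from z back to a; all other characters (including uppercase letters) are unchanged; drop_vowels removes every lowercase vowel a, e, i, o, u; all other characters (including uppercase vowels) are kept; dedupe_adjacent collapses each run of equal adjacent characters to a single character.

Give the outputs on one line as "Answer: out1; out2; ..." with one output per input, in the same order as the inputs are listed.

Execution, op by op:
  "rggaui" -> "rgaui" -> "rg" -> "gr" -> "GR"
  "vggunglyelnh" -> "vgunglyelnh" -> "vgnglylnh" -> "hnlylgngv" -> "HNLYLGNGV"
  "qrihgs" -> "qrihgs" -> "qrhgs" -> "sghrq" -> "SGHRQ"
  "wcccndux" -> "wcndux" -> "wcndx" -> "xdncw" -> "XDNCW"

"GR"; "HNLYLGNGV"; "SGHRQ"; "XDNCW"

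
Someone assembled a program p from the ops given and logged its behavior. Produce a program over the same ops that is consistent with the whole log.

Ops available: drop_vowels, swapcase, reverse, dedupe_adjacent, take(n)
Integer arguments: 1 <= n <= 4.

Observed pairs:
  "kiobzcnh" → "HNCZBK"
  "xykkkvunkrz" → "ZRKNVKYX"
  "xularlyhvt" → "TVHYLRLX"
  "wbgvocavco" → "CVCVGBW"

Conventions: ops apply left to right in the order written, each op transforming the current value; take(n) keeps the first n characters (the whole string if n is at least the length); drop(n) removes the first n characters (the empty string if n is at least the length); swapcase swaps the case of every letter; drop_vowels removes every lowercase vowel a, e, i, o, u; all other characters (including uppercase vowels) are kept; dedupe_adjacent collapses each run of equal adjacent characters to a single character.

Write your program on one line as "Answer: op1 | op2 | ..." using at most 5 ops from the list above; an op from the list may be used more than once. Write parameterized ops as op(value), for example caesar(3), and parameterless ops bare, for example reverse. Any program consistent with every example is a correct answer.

drop_vowels | dedupe_adjacent | reverse | swapcase

Check, running the answer program on each example:
  "kiobzcnh" -> "kbzcnh" -> "kbzcnh" -> "hnczbk" -> "HNCZBK"
  "xykkkvunkrz" -> "xykkkvnkrz" -> "xykvnkrz" -> "zrknvkyx" -> "ZRKNVKYX"
  "xularlyhvt" -> "xlrlyhvt" -> "xlrlyhvt" -> "tvhylrlx" -> "TVHYLRLX"
  "wbgvocavco" -> "wbgvcvc" -> "wbgvcvc" -> "cvcvgbw" -> "CVCVGBW"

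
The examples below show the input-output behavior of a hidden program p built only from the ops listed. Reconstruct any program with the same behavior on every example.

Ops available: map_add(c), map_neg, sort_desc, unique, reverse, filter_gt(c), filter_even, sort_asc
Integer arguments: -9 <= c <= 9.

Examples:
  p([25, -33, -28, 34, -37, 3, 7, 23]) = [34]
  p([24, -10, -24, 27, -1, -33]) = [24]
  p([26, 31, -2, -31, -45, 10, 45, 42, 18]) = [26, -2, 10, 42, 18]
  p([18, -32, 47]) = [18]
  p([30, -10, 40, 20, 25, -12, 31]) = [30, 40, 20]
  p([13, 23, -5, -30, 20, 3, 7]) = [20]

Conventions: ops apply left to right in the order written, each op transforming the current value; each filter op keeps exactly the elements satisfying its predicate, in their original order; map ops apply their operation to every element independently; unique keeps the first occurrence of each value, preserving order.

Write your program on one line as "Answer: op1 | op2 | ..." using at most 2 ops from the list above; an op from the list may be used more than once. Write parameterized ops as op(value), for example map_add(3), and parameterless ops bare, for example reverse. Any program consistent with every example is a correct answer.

filter_even | filter_gt(-7)

Check, running the answer program on each example:
  [25, -33, -28, 34, -37, 3, 7, 23] -> [-28, 34] -> [34]
  [24, -10, -24, 27, -1, -33] -> [24, -10, -24] -> [24]
  [26, 31, -2, -31, -45, 10, 45, 42, 18] -> [26, -2, 10, 42, 18] -> [26, -2, 10, 42, 18]
  [18, -32, 47] -> [18, -32] -> [18]
  [30, -10, 40, 20, 25, -12, 31] -> [30, -10, 40, 20, -12] -> [30, 40, 20]
  [13, 23, -5, -30, 20, 3, 7] -> [-30, 20] -> [20]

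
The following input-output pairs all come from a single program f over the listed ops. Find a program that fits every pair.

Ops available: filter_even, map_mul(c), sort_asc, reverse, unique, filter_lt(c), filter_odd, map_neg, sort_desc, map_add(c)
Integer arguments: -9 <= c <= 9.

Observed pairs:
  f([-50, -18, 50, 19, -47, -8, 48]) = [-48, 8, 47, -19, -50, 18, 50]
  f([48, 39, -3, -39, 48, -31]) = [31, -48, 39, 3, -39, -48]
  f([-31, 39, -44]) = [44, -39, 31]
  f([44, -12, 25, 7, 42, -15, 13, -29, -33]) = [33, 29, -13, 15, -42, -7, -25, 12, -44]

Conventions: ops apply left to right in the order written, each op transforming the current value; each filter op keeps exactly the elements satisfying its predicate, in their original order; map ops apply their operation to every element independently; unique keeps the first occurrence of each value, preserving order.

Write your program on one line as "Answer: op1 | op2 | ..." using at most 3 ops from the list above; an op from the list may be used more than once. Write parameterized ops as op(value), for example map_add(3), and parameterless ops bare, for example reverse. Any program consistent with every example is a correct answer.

map_neg | reverse

Check, running the answer program on each example:
  [-50, -18, 50, 19, -47, -8, 48] -> [50, 18, -50, -19, 47, 8, -48] -> [-48, 8, 47, -19, -50, 18, 50]
  [48, 39, -3, -39, 48, -31] -> [-48, -39, 3, 39, -48, 31] -> [31, -48, 39, 3, -39, -48]
  [-31, 39, -44] -> [31, -39, 44] -> [44, -39, 31]
  [44, -12, 25, 7, 42, -15, 13, -29, -33] -> [-44, 12, -25, -7, -42, 15, -13, 29, 33] -> [33, 29, -13, 15, -42, -7, -25, 12, -44]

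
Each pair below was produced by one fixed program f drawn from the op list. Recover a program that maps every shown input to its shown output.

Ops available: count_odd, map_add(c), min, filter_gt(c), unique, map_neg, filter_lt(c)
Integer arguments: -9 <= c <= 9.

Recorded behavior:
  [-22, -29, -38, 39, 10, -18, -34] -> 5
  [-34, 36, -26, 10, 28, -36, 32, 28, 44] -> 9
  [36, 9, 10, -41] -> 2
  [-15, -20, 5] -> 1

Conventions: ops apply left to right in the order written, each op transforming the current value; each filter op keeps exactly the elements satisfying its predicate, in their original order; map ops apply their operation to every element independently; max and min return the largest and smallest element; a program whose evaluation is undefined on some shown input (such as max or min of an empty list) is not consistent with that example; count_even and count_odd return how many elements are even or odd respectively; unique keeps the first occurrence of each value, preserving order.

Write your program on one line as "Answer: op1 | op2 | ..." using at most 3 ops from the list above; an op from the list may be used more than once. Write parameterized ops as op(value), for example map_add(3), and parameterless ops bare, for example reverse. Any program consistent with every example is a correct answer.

map_add(-7) | map_neg | count_odd

Check, running the answer program on each example:
  [-22, -29, -38, 39, 10, -18, -34] -> [-29, -36, -45, 32, 3, -25, -41] -> [29, 36, 45, -32, -3, 25, 41] -> 5
  [-34, 36, -26, 10, 28, -36, 32, 28, 44] -> [-41, 29, -33, 3, 21, -43, 25, 21, 37] -> [41, -29, 33, -3, -21, 43, -25, -21, -37] -> 9
  [36, 9, 10, -41] -> [29, 2, 3, -48] -> [-29, -2, -3, 48] -> 2
  [-15, -20, 5] -> [-22, -27, -2] -> [22, 27, 2] -> 1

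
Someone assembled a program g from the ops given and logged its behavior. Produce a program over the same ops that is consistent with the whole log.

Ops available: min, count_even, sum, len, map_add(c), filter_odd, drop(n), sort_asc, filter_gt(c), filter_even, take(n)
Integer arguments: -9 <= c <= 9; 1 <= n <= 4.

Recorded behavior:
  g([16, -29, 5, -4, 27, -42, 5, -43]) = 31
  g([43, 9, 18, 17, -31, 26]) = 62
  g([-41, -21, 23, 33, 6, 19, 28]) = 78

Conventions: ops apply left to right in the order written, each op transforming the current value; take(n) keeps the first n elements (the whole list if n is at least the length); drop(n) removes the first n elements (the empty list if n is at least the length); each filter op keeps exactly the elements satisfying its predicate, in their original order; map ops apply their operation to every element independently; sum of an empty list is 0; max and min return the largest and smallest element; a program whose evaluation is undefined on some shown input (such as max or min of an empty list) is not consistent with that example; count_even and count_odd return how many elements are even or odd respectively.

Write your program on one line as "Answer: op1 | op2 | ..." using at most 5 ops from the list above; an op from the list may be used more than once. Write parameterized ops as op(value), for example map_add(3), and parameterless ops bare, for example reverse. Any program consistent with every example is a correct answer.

filter_gt(-3) | drop(1) | map_add(-2) | sum

Check, running the answer program on each example:
  [16, -29, 5, -4, 27, -42, 5, -43] -> [16, 5, 27, 5] -> [5, 27, 5] -> [3, 25, 3] -> 31
  [43, 9, 18, 17, -31, 26] -> [43, 9, 18, 17, 26] -> [9, 18, 17, 26] -> [7, 16, 15, 24] -> 62
  [-41, -21, 23, 33, 6, 19, 28] -> [23, 33, 6, 19, 28] -> [33, 6, 19, 28] -> [31, 4, 17, 26] -> 78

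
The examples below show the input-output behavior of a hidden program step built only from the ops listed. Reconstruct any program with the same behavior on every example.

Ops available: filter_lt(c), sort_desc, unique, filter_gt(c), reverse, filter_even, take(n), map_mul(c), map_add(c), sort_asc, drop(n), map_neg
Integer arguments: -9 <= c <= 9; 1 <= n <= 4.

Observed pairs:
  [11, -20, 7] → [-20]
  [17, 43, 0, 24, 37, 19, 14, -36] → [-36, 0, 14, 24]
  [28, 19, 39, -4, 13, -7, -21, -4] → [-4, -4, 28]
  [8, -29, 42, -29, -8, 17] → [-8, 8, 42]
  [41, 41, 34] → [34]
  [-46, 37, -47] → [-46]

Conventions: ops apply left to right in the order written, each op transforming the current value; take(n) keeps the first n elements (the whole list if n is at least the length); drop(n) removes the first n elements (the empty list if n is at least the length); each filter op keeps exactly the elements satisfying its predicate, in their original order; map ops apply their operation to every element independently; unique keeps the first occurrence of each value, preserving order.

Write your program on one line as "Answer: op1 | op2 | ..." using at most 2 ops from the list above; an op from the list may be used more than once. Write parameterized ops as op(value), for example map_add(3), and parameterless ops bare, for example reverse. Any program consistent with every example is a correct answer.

sort_asc | filter_even

Check, running the answer program on each example:
  [11, -20, 7] -> [-20, 7, 11] -> [-20]
  [17, 43, 0, 24, 37, 19, 14, -36] -> [-36, 0, 14, 17, 19, 24, 37, 43] -> [-36, 0, 14, 24]
  [28, 19, 39, -4, 13, -7, -21, -4] -> [-21, -7, -4, -4, 13, 19, 28, 39] -> [-4, -4, 28]
  [8, -29, 42, -29, -8, 17] -> [-29, -29, -8, 8, 17, 42] -> [-8, 8, 42]
  [41, 41, 34] -> [34, 41, 41] -> [34]
  [-46, 37, -47] -> [-47, -46, 37] -> [-46]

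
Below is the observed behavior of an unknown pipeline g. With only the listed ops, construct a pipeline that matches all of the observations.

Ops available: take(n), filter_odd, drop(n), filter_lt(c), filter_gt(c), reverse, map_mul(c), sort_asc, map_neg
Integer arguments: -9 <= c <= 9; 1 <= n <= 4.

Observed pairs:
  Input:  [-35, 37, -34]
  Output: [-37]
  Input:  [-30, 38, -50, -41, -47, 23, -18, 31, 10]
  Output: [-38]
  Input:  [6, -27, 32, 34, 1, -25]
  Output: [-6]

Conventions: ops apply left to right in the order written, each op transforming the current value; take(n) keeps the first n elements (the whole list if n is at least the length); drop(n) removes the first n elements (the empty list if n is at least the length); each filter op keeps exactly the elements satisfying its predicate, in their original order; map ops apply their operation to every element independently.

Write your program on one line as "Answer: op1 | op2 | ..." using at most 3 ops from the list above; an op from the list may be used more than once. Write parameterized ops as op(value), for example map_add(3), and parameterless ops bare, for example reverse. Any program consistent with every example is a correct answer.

map_neg | filter_lt(3) | take(1)

Check, running the answer program on each example:
  [-35, 37, -34] -> [35, -37, 34] -> [-37] -> [-37]
  [-30, 38, -50, -41, -47, 23, -18, 31, 10] -> [30, -38, 50, 41, 47, -23, 18, -31, -10] -> [-38, -23, -31, -10] -> [-38]
  [6, -27, 32, 34, 1, -25] -> [-6, 27, -32, -34, -1, 25] -> [-6, -32, -34, -1] -> [-6]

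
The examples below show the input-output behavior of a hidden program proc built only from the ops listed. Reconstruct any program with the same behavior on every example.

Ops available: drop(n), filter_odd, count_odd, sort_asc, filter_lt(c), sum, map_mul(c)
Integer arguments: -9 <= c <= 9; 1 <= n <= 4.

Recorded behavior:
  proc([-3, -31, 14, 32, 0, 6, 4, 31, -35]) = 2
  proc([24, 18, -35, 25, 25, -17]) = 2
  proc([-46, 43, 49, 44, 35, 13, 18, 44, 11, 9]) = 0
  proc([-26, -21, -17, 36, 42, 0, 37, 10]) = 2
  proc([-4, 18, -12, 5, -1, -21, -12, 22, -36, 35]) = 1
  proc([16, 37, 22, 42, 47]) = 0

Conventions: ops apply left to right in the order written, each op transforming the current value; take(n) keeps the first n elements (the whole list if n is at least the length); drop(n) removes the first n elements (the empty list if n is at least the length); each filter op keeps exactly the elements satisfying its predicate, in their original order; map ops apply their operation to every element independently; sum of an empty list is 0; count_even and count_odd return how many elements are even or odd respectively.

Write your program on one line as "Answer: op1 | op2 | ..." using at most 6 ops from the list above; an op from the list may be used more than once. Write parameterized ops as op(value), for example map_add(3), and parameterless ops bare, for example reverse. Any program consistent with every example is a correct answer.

filter_lt(2) | filter_odd | filter_lt(-8) | sort_asc | count_odd

Check, running the answer program on each example:
  [-3, -31, 14, 32, 0, 6, 4, 31, -35] -> [-3, -31, 0, -35] -> [-3, -31, -35] -> [-31, -35] -> [-35, -31] -> 2
  [24, 18, -35, 25, 25, -17] -> [-35, -17] -> [-35, -17] -> [-35, -17] -> [-35, -17] -> 2
  [-46, 43, 49, 44, 35, 13, 18, 44, 11, 9] -> [-46] -> [] -> [] -> [] -> 0
  [-26, -21, -17, 36, 42, 0, 37, 10] -> [-26, -21, -17, 0] -> [-21, -17] -> [-21, -17] -> [-21, -17] -> 2
  [-4, 18, -12, 5, -1, -21, -12, 22, -36, 35] -> [-4, -12, -1, -21, -12, -36] -> [-1, -21] -> [-21] -> [-21] -> 1
  [16, 37, 22, 42, 47] -> [] -> [] -> [] -> [] -> 0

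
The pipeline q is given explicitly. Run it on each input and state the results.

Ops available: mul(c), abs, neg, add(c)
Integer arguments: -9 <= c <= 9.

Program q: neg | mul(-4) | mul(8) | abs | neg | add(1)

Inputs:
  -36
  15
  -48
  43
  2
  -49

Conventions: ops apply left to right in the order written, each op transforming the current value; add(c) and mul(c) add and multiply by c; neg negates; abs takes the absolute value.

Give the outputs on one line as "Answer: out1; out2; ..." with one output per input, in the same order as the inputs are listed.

Execution, op by op:
  -36 -> 36 -> -144 -> -1152 -> 1152 -> -1152 -> -1151
  15 -> -15 -> 60 -> 480 -> 480 -> -480 -> -479
  -48 -> 48 -> -192 -> -1536 -> 1536 -> -1536 -> -1535
  43 -> -43 -> 172 -> 1376 -> 1376 -> -1376 -> -1375
  2 -> -2 -> 8 -> 64 -> 64 -> -64 -> -63
  -49 -> 49 -> -196 -> -1568 -> 1568 -> -1568 -> -1567

-1151; -479; -1535; -1375; -63; -1567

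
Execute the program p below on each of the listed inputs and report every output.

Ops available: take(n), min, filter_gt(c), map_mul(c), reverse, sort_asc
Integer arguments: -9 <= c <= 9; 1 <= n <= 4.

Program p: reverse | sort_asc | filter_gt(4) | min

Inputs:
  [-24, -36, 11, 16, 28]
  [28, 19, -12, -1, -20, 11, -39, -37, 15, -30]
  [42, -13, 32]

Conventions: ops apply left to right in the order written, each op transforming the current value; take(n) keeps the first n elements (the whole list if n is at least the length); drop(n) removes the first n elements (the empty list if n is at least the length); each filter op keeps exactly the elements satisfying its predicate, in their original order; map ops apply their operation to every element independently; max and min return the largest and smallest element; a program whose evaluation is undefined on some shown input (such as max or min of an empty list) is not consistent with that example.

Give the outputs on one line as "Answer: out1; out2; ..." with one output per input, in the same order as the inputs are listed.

Execution, op by op:
  [-24, -36, 11, 16, 28] -> [28, 16, 11, -36, -24] -> [-36, -24, 11, 16, 28] -> [11, 16, 28] -> 11
  [28, 19, -12, -1, -20, 11, -39, -37, 15, -30] -> [-30, 15, -37, -39, 11, -20, -1, -12, 19, 28] -> [-39, -37, -30, -20, -12, -1, 11, 15, 19, 28] -> [11, 15, 19, 28] -> 11
  [42, -13, 32] -> [32, -13, 42] -> [-13, 32, 42] -> [32, 42] -> 32

11; 11; 32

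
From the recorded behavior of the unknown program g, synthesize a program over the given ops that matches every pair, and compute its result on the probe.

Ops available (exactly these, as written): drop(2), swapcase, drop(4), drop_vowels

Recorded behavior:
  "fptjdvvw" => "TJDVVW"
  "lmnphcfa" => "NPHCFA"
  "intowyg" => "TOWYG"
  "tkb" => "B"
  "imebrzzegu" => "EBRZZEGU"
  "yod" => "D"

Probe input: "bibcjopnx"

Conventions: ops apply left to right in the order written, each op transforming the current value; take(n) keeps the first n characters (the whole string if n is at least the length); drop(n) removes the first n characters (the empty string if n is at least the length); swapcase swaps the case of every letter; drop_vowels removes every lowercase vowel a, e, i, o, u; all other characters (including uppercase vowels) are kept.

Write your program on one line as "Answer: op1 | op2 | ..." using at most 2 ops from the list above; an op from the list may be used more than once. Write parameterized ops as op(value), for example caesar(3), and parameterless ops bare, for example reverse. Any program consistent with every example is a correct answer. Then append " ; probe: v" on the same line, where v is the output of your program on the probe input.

swapcase | drop(2) ; probe: "BCJOPNX"

Check, running the answer program on each example:
  "fptjdvvw" -> "FPTJDVVW" -> "TJDVVW"
  "lmnphcfa" -> "LMNPHCFA" -> "NPHCFA"
  "intowyg" -> "INTOWYG" -> "TOWYG"
  "tkb" -> "TKB" -> "B"
  "imebrzzegu" -> "IMEBRZZEGU" -> "EBRZZEGU"
  "yod" -> "YOD" -> "D"
  probe: "bibcjopnx" -> "BIBCJOPNX" -> "BCJOPNX"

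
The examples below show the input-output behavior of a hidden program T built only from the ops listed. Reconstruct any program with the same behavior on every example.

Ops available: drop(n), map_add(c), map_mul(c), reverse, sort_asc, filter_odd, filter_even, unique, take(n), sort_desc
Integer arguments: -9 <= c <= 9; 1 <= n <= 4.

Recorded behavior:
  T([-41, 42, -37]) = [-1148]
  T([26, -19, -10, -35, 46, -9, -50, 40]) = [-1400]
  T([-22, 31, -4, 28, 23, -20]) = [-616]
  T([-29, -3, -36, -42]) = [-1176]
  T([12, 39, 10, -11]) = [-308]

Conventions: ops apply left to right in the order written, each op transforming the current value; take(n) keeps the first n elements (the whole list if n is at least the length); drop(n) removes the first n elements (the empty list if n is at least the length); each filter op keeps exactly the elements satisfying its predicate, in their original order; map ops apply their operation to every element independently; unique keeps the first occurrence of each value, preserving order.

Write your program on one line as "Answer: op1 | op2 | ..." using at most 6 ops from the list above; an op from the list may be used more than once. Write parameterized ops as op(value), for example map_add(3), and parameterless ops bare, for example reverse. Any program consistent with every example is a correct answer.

sort_asc | take(2) | map_mul(4) | take(1) | map_mul(7)

Check, running the answer program on each example:
  [-41, 42, -37] -> [-41, -37, 42] -> [-41, -37] -> [-164, -148] -> [-164] -> [-1148]
  [26, -19, -10, -35, 46, -9, -50, 40] -> [-50, -35, -19, -10, -9, 26, 40, 46] -> [-50, -35] -> [-200, -140] -> [-200] -> [-1400]
  [-22, 31, -4, 28, 23, -20] -> [-22, -20, -4, 23, 28, 31] -> [-22, -20] -> [-88, -80] -> [-88] -> [-616]
  [-29, -3, -36, -42] -> [-42, -36, -29, -3] -> [-42, -36] -> [-168, -144] -> [-168] -> [-1176]
  [12, 39, 10, -11] -> [-11, 10, 12, 39] -> [-11, 10] -> [-44, 40] -> [-44] -> [-308]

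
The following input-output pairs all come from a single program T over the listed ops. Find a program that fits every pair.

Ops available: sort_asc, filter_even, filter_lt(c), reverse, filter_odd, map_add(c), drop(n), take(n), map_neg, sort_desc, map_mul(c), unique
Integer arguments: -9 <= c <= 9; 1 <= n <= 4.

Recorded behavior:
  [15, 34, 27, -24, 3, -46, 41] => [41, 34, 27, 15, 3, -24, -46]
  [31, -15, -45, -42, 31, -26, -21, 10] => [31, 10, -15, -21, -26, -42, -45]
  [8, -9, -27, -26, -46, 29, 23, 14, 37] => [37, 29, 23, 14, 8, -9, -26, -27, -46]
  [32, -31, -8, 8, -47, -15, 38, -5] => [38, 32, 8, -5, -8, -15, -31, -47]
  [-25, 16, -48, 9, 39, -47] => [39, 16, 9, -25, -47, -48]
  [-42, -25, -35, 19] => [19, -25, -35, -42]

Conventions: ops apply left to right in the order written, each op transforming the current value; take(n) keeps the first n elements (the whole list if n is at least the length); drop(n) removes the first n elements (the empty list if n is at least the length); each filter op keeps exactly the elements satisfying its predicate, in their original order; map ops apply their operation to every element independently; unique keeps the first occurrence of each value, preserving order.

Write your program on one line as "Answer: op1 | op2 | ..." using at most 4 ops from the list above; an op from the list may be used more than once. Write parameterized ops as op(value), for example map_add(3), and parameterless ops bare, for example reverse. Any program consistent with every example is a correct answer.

reverse | sort_asc | reverse | unique

Check, running the answer program on each example:
  [15, 34, 27, -24, 3, -46, 41] -> [41, -46, 3, -24, 27, 34, 15] -> [-46, -24, 3, 15, 27, 34, 41] -> [41, 34, 27, 15, 3, -24, -46] -> [41, 34, 27, 15, 3, -24, -46]
  [31, -15, -45, -42, 31, -26, -21, 10] -> [10, -21, -26, 31, -42, -45, -15, 31] -> [-45, -42, -26, -21, -15, 10, 31, 31] -> [31, 31, 10, -15, -21, -26, -42, -45] -> [31, 10, -15, -21, -26, -42, -45]
  [8, -9, -27, -26, -46, 29, 23, 14, 37] -> [37, 14, 23, 29, -46, -26, -27, -9, 8] -> [-46, -27, -26, -9, 8, 14, 23, 29, 37] -> [37, 29, 23, 14, 8, -9, -26, -27, -46] -> [37, 29, 23, 14, 8, -9, -26, -27, -46]
  [32, -31, -8, 8, -47, -15, 38, -5] -> [-5, 38, -15, -47, 8, -8, -31, 32] -> [-47, -31, -15, -8, -5, 8, 32, 38] -> [38, 32, 8, -5, -8, -15, -31, -47] -> [38, 32, 8, -5, -8, -15, -31, -47]
  [-25, 16, -48, 9, 39, -47] -> [-47, 39, 9, -48, 16, -25] -> [-48, -47, -25, 9, 16, 39] -> [39, 16, 9, -25, -47, -48] -> [39, 16, 9, -25, -47, -48]
  [-42, -25, -35, 19] -> [19, -35, -25, -42] -> [-42, -35, -25, 19] -> [19, -25, -35, -42] -> [19, -25, -35, -42]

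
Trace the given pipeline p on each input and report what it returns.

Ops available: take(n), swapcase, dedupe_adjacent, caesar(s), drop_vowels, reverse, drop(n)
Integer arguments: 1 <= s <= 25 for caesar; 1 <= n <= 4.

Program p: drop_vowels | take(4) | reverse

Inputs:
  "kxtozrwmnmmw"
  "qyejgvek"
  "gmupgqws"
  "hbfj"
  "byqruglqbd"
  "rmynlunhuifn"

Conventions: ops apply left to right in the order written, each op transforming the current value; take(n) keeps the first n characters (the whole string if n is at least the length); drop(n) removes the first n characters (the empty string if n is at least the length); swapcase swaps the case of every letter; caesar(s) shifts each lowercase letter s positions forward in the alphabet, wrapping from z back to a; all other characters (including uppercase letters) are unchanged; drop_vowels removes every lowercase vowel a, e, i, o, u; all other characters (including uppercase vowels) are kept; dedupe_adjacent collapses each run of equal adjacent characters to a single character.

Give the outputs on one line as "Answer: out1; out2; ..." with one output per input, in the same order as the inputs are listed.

Execution, op by op:
  "kxtozrwmnmmw" -> "kxtzrwmnmmw" -> "kxtz" -> "ztxk"
  "qyejgvek" -> "qyjgvk" -> "qyjg" -> "gjyq"
  "gmupgqws" -> "gmpgqws" -> "gmpg" -> "gpmg"
  "hbfj" -> "hbfj" -> "hbfj" -> "jfbh"
  "byqruglqbd" -> "byqrglqbd" -> "byqr" -> "rqyb"
  "rmynlunhuifn" -> "rmynlnhfn" -> "rmyn" -> "nymr"

"ztxk"; "gjyq"; "gpmg"; "jfbh"; "rqyb"; "nymr"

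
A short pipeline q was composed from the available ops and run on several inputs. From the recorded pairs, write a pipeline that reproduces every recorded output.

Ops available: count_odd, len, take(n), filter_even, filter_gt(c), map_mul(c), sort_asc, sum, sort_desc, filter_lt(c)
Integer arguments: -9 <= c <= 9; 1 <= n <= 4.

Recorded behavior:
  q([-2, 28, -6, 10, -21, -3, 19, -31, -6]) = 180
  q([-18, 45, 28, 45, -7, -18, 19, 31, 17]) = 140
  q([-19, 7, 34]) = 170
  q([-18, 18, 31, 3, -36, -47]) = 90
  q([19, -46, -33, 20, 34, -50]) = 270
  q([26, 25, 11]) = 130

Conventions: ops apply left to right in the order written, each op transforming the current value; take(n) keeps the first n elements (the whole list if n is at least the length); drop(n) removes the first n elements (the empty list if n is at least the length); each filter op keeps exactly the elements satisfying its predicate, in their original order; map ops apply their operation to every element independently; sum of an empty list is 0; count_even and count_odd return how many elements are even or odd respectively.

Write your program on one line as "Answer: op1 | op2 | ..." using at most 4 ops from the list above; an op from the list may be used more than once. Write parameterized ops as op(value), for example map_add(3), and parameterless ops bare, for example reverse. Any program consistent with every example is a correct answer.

filter_gt(-3) | map_mul(5) | filter_even | sum

Check, running the answer program on each example:
  [-2, 28, -6, 10, -21, -3, 19, -31, -6] -> [-2, 28, 10, 19] -> [-10, 140, 50, 95] -> [-10, 140, 50] -> 180
  [-18, 45, 28, 45, -7, -18, 19, 31, 17] -> [45, 28, 45, 19, 31, 17] -> [225, 140, 225, 95, 155, 85] -> [140] -> 140
  [-19, 7, 34] -> [7, 34] -> [35, 170] -> [170] -> 170
  [-18, 18, 31, 3, -36, -47] -> [18, 31, 3] -> [90, 155, 15] -> [90] -> 90
  [19, -46, -33, 20, 34, -50] -> [19, 20, 34] -> [95, 100, 170] -> [100, 170] -> 270
  [26, 25, 11] -> [26, 25, 11] -> [130, 125, 55] -> [130] -> 130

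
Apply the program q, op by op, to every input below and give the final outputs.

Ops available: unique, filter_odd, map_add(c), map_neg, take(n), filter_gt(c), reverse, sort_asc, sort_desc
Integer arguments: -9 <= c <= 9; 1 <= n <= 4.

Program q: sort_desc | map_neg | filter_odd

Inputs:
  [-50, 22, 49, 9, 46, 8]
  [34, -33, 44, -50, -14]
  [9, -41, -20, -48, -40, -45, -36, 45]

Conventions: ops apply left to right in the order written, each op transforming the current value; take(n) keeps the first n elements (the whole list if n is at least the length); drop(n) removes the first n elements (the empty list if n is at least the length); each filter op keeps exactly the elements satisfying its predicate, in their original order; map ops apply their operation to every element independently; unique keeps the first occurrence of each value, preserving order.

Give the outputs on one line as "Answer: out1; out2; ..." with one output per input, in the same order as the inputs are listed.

Execution, op by op:
  [-50, 22, 49, 9, 46, 8] -> [49, 46, 22, 9, 8, -50] -> [-49, -46, -22, -9, -8, 50] -> [-49, -9]
  [34, -33, 44, -50, -14] -> [44, 34, -14, -33, -50] -> [-44, -34, 14, 33, 50] -> [33]
  [9, -41, -20, -48, -40, -45, -36, 45] -> [45, 9, -20, -36, -40, -41, -45, -48] -> [-45, -9, 20, 36, 40, 41, 45, 48] -> [-45, -9, 41, 45]

[-49, -9]; [33]; [-45, -9, 41, 45]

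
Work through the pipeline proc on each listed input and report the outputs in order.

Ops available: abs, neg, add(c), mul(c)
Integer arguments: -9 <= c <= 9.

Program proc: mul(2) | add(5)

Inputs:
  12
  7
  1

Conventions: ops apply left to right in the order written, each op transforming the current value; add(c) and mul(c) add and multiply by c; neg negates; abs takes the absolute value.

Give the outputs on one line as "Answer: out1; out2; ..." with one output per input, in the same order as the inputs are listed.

29; 19; 7

Execution, op by op:
  12 -> 24 -> 29
  7 -> 14 -> 19
  1 -> 2 -> 7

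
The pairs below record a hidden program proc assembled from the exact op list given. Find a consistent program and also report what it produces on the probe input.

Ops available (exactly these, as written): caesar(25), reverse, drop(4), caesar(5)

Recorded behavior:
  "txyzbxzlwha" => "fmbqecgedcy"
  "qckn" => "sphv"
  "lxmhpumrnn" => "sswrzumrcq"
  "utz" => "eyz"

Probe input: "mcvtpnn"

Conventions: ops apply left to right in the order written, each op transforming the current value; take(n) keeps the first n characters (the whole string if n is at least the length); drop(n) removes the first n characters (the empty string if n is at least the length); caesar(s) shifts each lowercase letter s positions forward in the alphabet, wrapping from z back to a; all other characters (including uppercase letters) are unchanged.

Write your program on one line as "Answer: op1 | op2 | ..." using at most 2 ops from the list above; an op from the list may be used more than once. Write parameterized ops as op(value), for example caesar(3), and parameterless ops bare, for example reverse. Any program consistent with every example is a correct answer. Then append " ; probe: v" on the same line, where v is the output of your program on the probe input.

reverse | caesar(5) ; probe: "ssuyahr"

Check, running the answer program on each example:
  "txyzbxzlwha" -> "ahwlzxbzyxt" -> "fmbqecgedcy"
  "qckn" -> "nkcq" -> "sphv"
  "lxmhpumrnn" -> "nnrmuphmxl" -> "sswrzumrcq"
  "utz" -> "ztu" -> "eyz"
  probe: "mcvtpnn" -> "nnptvcm" -> "ssuyahr"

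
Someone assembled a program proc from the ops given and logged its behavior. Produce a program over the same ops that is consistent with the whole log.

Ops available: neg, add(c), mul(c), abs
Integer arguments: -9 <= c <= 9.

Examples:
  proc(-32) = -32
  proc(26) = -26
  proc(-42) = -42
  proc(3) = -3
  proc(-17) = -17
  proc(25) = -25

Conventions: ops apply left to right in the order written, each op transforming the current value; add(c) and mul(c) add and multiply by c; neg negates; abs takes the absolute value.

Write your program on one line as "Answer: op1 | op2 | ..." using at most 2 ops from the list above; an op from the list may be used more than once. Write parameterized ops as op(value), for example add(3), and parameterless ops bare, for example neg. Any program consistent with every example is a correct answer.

abs | neg

Check, running the answer program on each example:
  -32 -> 32 -> -32
  26 -> 26 -> -26
  -42 -> 42 -> -42
  3 -> 3 -> -3
  -17 -> 17 -> -17
  25 -> 25 -> -25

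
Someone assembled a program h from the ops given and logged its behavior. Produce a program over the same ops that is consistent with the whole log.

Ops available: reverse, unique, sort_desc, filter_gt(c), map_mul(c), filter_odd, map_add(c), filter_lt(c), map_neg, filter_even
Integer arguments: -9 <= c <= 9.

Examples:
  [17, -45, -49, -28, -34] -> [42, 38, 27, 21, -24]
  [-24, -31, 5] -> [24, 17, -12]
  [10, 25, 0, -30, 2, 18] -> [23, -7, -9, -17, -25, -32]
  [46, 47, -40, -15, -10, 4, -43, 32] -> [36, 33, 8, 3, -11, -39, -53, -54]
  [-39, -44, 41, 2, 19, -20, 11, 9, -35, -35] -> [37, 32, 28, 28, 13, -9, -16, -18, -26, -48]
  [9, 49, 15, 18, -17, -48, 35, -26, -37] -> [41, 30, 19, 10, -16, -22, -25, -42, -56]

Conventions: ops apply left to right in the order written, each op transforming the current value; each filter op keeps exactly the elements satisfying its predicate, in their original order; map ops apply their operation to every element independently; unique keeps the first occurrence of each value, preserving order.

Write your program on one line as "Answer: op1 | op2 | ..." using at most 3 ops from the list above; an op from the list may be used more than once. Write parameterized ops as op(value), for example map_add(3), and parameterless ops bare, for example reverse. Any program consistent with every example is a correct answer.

map_neg | map_add(-7) | sort_desc

Check, running the answer program on each example:
  [17, -45, -49, -28, -34] -> [-17, 45, 49, 28, 34] -> [-24, 38, 42, 21, 27] -> [42, 38, 27, 21, -24]
  [-24, -31, 5] -> [24, 31, -5] -> [17, 24, -12] -> [24, 17, -12]
  [10, 25, 0, -30, 2, 18] -> [-10, -25, 0, 30, -2, -18] -> [-17, -32, -7, 23, -9, -25] -> [23, -7, -9, -17, -25, -32]
  [46, 47, -40, -15, -10, 4, -43, 32] -> [-46, -47, 40, 15, 10, -4, 43, -32] -> [-53, -54, 33, 8, 3, -11, 36, -39] -> [36, 33, 8, 3, -11, -39, -53, -54]
  [-39, -44, 41, 2, 19, -20, 11, 9, -35, -35] -> [39, 44, -41, -2, -19, 20, -11, -9, 35, 35] -> [32, 37, -48, -9, -26, 13, -18, -16, 28, 28] -> [37, 32, 28, 28, 13, -9, -16, -18, -26, -48]
  [9, 49, 15, 18, -17, -48, 35, -26, -37] -> [-9, -49, -15, -18, 17, 48, -35, 26, 37] -> [-16, -56, -22, -25, 10, 41, -42, 19, 30] -> [41, 30, 19, 10, -16, -22, -25, -42, -56]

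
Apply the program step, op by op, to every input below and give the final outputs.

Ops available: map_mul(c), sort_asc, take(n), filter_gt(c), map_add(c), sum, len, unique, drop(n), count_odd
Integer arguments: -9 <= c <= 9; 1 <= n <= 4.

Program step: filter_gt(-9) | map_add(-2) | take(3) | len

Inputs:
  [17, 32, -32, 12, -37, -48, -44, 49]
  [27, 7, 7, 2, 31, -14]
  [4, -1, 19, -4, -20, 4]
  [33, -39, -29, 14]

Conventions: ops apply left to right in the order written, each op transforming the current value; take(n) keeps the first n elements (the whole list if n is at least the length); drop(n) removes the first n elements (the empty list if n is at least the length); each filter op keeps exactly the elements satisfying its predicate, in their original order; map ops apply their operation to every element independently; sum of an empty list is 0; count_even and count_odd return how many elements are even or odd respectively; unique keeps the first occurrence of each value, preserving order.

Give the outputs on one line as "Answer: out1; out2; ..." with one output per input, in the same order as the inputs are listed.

Execution, op by op:
  [17, 32, -32, 12, -37, -48, -44, 49] -> [17, 32, 12, 49] -> [15, 30, 10, 47] -> [15, 30, 10] -> 3
  [27, 7, 7, 2, 31, -14] -> [27, 7, 7, 2, 31] -> [25, 5, 5, 0, 29] -> [25, 5, 5] -> 3
  [4, -1, 19, -4, -20, 4] -> [4, -1, 19, -4, 4] -> [2, -3, 17, -6, 2] -> [2, -3, 17] -> 3
  [33, -39, -29, 14] -> [33, 14] -> [31, 12] -> [31, 12] -> 2

3; 3; 3; 2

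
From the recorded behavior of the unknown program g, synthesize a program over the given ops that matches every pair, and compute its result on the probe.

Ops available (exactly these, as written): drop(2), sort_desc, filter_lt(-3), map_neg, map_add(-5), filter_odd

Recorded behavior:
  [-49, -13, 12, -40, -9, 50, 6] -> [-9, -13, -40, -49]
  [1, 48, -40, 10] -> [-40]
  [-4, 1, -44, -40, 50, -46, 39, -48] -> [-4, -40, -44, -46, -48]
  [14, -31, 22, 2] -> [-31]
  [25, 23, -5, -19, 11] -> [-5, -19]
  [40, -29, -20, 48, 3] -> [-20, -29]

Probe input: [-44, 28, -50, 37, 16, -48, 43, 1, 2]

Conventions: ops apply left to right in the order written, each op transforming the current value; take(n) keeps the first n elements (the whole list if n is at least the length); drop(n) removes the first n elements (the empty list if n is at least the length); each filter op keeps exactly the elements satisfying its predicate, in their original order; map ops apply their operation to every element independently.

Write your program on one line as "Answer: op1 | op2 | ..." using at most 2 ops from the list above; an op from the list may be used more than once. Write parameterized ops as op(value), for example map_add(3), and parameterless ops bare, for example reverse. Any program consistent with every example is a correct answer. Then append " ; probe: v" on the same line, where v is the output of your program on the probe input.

filter_lt(-3) | sort_desc ; probe: [-44, -48, -50]

Check, running the answer program on each example:
  [-49, -13, 12, -40, -9, 50, 6] -> [-49, -13, -40, -9] -> [-9, -13, -40, -49]
  [1, 48, -40, 10] -> [-40] -> [-40]
  [-4, 1, -44, -40, 50, -46, 39, -48] -> [-4, -44, -40, -46, -48] -> [-4, -40, -44, -46, -48]
  [14, -31, 22, 2] -> [-31] -> [-31]
  [25, 23, -5, -19, 11] -> [-5, -19] -> [-5, -19]
  [40, -29, -20, 48, 3] -> [-29, -20] -> [-20, -29]
  probe: [-44, 28, -50, 37, 16, -48, 43, 1, 2] -> [-44, -50, -48] -> [-44, -48, -50]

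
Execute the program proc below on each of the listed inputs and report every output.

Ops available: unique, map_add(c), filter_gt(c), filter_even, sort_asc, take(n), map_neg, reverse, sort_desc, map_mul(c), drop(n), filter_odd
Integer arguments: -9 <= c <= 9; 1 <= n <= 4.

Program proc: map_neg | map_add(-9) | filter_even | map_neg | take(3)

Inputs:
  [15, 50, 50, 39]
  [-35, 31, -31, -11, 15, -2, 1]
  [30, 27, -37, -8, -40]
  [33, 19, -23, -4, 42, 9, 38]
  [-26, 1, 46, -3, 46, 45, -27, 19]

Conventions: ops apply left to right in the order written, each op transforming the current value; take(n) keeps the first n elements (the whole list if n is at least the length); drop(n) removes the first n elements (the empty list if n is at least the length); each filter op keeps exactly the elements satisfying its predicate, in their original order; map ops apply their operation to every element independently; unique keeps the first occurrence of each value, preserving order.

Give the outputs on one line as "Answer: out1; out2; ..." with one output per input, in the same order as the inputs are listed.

[24, 48]; [-26, 40, -22]; [36, -28]; [42, 28, -14]; [10, 6, 54]

Execution, op by op:
  [15, 50, 50, 39] -> [-15, -50, -50, -39] -> [-24, -59, -59, -48] -> [-24, -48] -> [24, 48] -> [24, 48]
  [-35, 31, -31, -11, 15, -2, 1] -> [35, -31, 31, 11, -15, 2, -1] -> [26, -40, 22, 2, -24, -7, -10] -> [26, -40, 22, 2, -24, -10] -> [-26, 40, -22, -2, 24, 10] -> [-26, 40, -22]
  [30, 27, -37, -8, -40] -> [-30, -27, 37, 8, 40] -> [-39, -36, 28, -1, 31] -> [-36, 28] -> [36, -28] -> [36, -28]
  [33, 19, -23, -4, 42, 9, 38] -> [-33, -19, 23, 4, -42, -9, -38] -> [-42, -28, 14, -5, -51, -18, -47] -> [-42, -28, 14, -18] -> [42, 28, -14, 18] -> [42, 28, -14]
  [-26, 1, 46, -3, 46, 45, -27, 19] -> [26, -1, -46, 3, -46, -45, 27, -19] -> [17, -10, -55, -6, -55, -54, 18, -28] -> [-10, -6, -54, 18, -28] -> [10, 6, 54, -18, 28] -> [10, 6, 54]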